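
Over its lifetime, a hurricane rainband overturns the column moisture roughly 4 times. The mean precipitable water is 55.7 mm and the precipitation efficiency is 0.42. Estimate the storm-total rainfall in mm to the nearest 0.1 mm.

rainfall ≈ 93.6 mm

Each cycle deposits ε × PW = 0.42 × 55.7 = 23.394 mm.
Over 4 cycles: 4 × 23.394 = 93.6 mm.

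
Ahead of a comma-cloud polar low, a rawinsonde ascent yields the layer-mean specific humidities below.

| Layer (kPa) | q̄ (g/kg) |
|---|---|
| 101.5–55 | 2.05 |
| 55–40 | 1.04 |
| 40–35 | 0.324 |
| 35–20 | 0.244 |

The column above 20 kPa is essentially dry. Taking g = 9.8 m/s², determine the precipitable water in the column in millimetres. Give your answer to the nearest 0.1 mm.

PW ≈ 11.9 mm

Precipitable water is the column-integrated vapour mass per unit area: PW = (1/g) Σ q̄ Δp, with q in kg/kg and Δp in Pa (1 kg/m² of water = 1 mm).
Layer 101.5–55 kPa: Δp = 465 hPa = 46500 Pa, q̄ = 0.00205 kg/kg → 0.00205 × 46500 / 9.8 = 9.73 mm
Layer 55–40 kPa: Δp = 150 hPa = 15000 Pa, q̄ = 0.00104 kg/kg → 0.00104 × 15000 / 9.8 = 1.59 mm
Layer 40–35 kPa: Δp = 50 hPa = 5000 Pa, q̄ = 0.000324 kg/kg → 0.000324 × 5000 / 9.8 = 0.17 mm
Layer 35–20 kPa: Δp = 150 hPa = 15000 Pa, q̄ = 0.000244 kg/kg → 0.000244 × 15000 / 9.8 = 0.37 mm
PW = 9.73 + 1.59 + 0.17 + 0.37 = 11.86 ≈ 11.9 mm.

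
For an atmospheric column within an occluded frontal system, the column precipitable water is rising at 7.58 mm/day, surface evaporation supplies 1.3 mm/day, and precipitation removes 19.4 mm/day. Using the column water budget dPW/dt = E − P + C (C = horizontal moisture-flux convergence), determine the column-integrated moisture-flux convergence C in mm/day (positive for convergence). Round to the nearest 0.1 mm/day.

dPW/dt = +7.58 mm/day.
C = dPW/dt − E + P = (+7.58) − 1.3 + 19.4 = 25.7 mm/day.

C ≈ 25.7 mm/day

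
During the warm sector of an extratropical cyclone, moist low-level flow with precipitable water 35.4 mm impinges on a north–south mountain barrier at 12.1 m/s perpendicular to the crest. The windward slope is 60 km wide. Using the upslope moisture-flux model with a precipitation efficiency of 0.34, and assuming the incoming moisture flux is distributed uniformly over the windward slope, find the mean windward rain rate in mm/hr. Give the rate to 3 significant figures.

R ≈ 8.74 mm/hr

Incoming column moisture flux per unit ridge length: F = V × PW = 12.1 × 35.4 = 428.34 mm·m/s.
Spread over the 60 km slope with efficiency ε = 0.34: R = ε·F/W = 0.34 × 428.34 / 60000 m = 2.427e-03 mm/s.
R = 2.427e-03 × 3600 = 8.74 mm/hr.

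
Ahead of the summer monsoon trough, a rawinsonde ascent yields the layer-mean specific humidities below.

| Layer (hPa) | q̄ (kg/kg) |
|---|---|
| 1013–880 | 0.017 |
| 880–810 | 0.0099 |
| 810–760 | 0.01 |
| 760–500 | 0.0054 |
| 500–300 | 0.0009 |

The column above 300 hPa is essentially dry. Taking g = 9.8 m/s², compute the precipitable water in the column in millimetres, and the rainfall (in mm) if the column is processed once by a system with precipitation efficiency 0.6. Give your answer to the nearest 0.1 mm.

Precipitable water is the column-integrated vapour mass per unit area: PW = (1/g) Σ q̄ Δp, with q in kg/kg and Δp in Pa (1 kg/m² of water = 1 mm).
Layer 1013–880 hPa: Δp = 133 hPa = 13300 Pa, q̄ = 0.017 kg/kg → 0.017 × 13300 / 9.8 = 23.07 mm
Layer 880–810 hPa: Δp = 70 hPa = 7000 Pa, q̄ = 0.0099 kg/kg → 0.0099 × 7000 / 9.8 = 7.07 mm
Layer 810–760 hPa: Δp = 50 hPa = 5000 Pa, q̄ = 0.01 kg/kg → 0.01 × 5000 / 9.8 = 5.10 mm
Layer 760–500 hPa: Δp = 260 hPa = 26000 Pa, q̄ = 0.0054 kg/kg → 0.0054 × 26000 / 9.8 = 14.33 mm
Layer 500–300 hPa: Δp = 200 hPa = 20000 Pa, q̄ = 0.0009 kg/kg → 0.0009 × 20000 / 9.8 = 1.84 mm
PW = 23.07 + 7.07 + 5.10 + 14.33 + 1.84 = 51.41 ≈ 51.4 mm.
Rainfall = ε × PW = 0.6 × 51.4 = 30.8 mm.

PW ≈ 51.4 mm; rainfall ≈ 30.8 mm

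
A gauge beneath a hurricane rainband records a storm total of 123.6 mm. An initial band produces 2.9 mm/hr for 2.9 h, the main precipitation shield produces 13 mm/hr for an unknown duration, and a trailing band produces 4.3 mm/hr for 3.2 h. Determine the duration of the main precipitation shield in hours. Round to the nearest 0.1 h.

Known phases: 2.9 × 2.9 + 4.3 × 3.2 = 8.41 + 13.76 = 22.17 mm.
Remaining depth = 123.6 − 22.17 = 101.43 mm.
Duration = 101.43 / 13 = 7.8 h.

duration ≈ 7.8 h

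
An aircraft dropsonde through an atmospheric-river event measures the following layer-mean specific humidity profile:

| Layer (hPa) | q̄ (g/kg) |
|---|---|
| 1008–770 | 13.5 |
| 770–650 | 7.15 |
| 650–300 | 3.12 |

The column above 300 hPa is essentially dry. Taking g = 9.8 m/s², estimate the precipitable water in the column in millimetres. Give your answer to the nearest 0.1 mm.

Precipitable water is the column-integrated vapour mass per unit area: PW = (1/g) Σ q̄ Δp, with q in kg/kg and Δp in Pa (1 kg/m² of water = 1 mm).
Layer 1008–770 hPa: Δp = 238 hPa = 23800 Pa, q̄ = 0.0135 kg/kg → 0.0135 × 23800 / 9.8 = 32.79 mm
Layer 770–650 hPa: Δp = 120 hPa = 12000 Pa, q̄ = 0.00715 kg/kg → 0.00715 × 12000 / 9.8 = 8.76 mm
Layer 650–300 hPa: Δp = 350 hPa = 35000 Pa, q̄ = 0.00312 kg/kg → 0.00312 × 35000 / 9.8 = 11.14 mm
PW = 32.79 + 8.76 + 11.14 = 52.69 ≈ 52.7 mm.

PW ≈ 52.7 mm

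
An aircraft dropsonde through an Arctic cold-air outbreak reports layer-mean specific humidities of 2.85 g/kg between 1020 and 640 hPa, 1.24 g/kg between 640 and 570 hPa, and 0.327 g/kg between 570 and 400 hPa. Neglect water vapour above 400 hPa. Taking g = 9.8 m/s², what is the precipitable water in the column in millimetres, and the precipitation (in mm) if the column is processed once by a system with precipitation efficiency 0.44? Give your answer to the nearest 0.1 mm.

Precipitable water is the column-integrated vapour mass per unit area: PW = (1/g) Σ q̄ Δp, with q in kg/kg and Δp in Pa (1 kg/m² of water = 1 mm).
Layer 1020–640 hPa: Δp = 380 hPa = 38000 Pa, q̄ = 0.00285 kg/kg → 0.00285 × 38000 / 9.8 = 11.05 mm
Layer 640–570 hPa: Δp = 70 hPa = 7000 Pa, q̄ = 0.00124 kg/kg → 0.00124 × 7000 / 9.8 = 0.89 mm
Layer 570–400 hPa: Δp = 170 hPa = 17000 Pa, q̄ = 0.000327 kg/kg → 0.000327 × 17000 / 9.8 = 0.57 mm
PW = 11.05 + 0.89 + 0.57 = 12.51 ≈ 12.5 mm.
Precipitation = ε × PW = 0.44 × 12.5 = 5.5 mm.

PW ≈ 12.5 mm; precipitation ≈ 5.5 mm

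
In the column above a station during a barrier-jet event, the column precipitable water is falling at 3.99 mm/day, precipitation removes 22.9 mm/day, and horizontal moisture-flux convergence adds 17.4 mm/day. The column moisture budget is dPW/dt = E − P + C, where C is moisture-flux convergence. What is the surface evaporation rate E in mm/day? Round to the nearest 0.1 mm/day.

E ≈ 1.5 mm/day

dPW/dt = -3.99 mm/day.
E = dPW/dt + P − C = (-3.99) + 22.9 − (17.4) = 1.5 mm/day.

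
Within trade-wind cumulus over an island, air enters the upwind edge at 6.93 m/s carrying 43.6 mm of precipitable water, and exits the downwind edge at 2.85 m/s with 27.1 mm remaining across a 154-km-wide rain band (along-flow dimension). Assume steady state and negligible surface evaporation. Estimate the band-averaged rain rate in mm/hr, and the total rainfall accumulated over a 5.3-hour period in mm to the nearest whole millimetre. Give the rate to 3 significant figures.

Column moisture flux per unit crosswind length is F = V × PW.
Inflow: F_in = 6.93 × 43.6 = 302.148 mm·m/s
Outflow: F_out = 2.85 × 27.1 = 77.235 mm·m/s
Steady-state rate R = (F_in − F_out)/L = (302.148 − 77.235) / 154000 m = 1.460e-03 mm/s.
R = 1.460e-03 × 3600 = 5.26 mm/hr.
Over 5.3 h: total = 5.26 × 5.3 = 27.878 ≈ 28 mm.

R ≈ 5.26 mm/hr; total ≈ 28 mm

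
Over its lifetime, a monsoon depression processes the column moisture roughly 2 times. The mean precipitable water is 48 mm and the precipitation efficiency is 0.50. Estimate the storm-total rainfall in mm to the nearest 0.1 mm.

rainfall ≈ 48.0 mm

Each cycle deposits ε × PW = 0.50 × 48 = 24 mm.
Over 2 cycles: 2 × 24 = 48.0 mm.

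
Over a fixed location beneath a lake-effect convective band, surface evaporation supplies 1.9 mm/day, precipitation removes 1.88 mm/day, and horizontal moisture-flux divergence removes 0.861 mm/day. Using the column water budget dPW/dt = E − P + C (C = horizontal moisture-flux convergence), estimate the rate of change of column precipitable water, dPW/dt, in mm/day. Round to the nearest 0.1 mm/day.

dPW/dt = E − P + C = 1.9 − 1.88 + (-0.861) = -0.8 mm/day.

dPW/dt ≈ -0.8 mm/day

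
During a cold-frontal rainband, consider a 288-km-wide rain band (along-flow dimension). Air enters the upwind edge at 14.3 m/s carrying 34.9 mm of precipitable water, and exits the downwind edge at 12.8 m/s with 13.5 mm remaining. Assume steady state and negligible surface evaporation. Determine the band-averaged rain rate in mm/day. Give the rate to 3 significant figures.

Column moisture flux per unit crosswind length is F = V × PW.
Inflow: F_in = 14.3 × 34.9 = 499.07 mm·m/s
Outflow: F_out = 12.8 × 13.5 = 172.8 mm·m/s
Steady-state rate R = (F_in − F_out)/L = (499.07 − 172.8) / 288000 m = 1.133e-03 mm/s.
R = 1.133e-03 × 3600 × 24 = 97.9 mm/day.

R ≈ 97.9 mm/day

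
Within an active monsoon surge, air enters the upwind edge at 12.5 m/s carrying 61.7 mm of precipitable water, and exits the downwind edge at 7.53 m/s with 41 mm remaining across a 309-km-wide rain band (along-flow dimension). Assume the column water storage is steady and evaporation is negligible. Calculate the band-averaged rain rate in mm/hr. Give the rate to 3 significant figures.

R ≈ 5.39 mm/hr

Column moisture flux per unit crosswind length is F = V × PW.
Inflow: F_in = 12.5 × 61.7 = 771.25 mm·m/s
Outflow: F_out = 7.53 × 41 = 308.73 mm·m/s
Steady-state rate R = (F_in − F_out)/L = (771.25 − 308.73) / 309000 m = 1.497e-03 mm/s.
R = 1.497e-03 × 3600 = 5.39 mm/hr.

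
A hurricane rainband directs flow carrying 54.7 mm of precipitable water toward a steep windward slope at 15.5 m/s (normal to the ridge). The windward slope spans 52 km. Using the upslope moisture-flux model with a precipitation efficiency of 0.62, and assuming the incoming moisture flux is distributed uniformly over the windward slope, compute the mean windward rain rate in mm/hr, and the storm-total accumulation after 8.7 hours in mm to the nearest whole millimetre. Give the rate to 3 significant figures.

Incoming column moisture flux per unit ridge length: F = V × PW = 15.5 × 54.7 = 847.85 mm·m/s.
Spread over the 52 km slope with efficiency ε = 0.62: R = ε·F/W = 0.62 × 847.85 / 52000 m = 1.011e-02 mm/s.
R = 1.011e-02 × 3600 = 36.4 mm/hr.
Over 8.7 h: total = 36.4 × 8.7 = 316.68 ≈ 317 mm.

R ≈ 36.4 mm/hr; total ≈ 317 mm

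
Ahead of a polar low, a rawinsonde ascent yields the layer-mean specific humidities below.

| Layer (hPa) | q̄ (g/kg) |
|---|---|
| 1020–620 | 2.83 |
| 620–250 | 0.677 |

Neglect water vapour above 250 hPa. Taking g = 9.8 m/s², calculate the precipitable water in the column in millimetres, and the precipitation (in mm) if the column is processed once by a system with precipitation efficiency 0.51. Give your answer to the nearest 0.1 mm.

Precipitable water is the column-integrated vapour mass per unit area: PW = (1/g) Σ q̄ Δp, with q in kg/kg and Δp in Pa (1 kg/m² of water = 1 mm).
Layer 1020–620 hPa: Δp = 400 hPa = 40000 Pa, q̄ = 0.00283 kg/kg → 0.00283 × 40000 / 9.8 = 11.55 mm
Layer 620–250 hPa: Δp = 370 hPa = 37000 Pa, q̄ = 0.000677 kg/kg → 0.000677 × 37000 / 9.8 = 2.56 mm
PW = 11.55 + 2.56 = 14.11 ≈ 14.1 mm.
Precipitation = ε × PW = 0.51 × 14.1 = 7.2 mm.

PW ≈ 14.1 mm; precipitation ≈ 7.2 mm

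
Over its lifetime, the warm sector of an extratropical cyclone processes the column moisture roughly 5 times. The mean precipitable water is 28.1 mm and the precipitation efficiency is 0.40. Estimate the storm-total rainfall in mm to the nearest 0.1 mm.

rainfall ≈ 56.2 mm

Each cycle deposits ε × PW = 0.40 × 28.1 = 11.24 mm.
Over 5 cycles: 5 × 11.24 = 56.2 mm.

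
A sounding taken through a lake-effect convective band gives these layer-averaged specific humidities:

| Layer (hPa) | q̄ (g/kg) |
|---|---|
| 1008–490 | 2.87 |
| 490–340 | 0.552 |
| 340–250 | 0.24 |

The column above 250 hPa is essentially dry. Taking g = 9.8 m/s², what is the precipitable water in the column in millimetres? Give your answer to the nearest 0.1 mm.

Precipitable water is the column-integrated vapour mass per unit area: PW = (1/g) Σ q̄ Δp, with q in kg/kg and Δp in Pa (1 kg/m² of water = 1 mm).
Layer 1008–490 hPa: Δp = 518 hPa = 51800 Pa, q̄ = 0.00287 kg/kg → 0.00287 × 51800 / 9.8 = 15.17 mm
Layer 490–340 hPa: Δp = 150 hPa = 15000 Pa, q̄ = 0.000552 kg/kg → 0.000552 × 15000 / 9.8 = 0.84 mm
Layer 340–250 hPa: Δp = 90 hPa = 9000 Pa, q̄ = 0.00024 kg/kg → 0.00024 × 9000 / 9.8 = 0.22 mm
PW = 15.17 + 0.84 + 0.22 = 16.23 ≈ 16.2 mm.

PW ≈ 16.2 mm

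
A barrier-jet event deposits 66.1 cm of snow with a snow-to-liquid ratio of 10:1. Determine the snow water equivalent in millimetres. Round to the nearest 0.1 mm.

SWE ≈ 66.1 mm

SWE = snow depth / ratio = 66.1 cm / 10 = 6.610 cm = 66.1 mm.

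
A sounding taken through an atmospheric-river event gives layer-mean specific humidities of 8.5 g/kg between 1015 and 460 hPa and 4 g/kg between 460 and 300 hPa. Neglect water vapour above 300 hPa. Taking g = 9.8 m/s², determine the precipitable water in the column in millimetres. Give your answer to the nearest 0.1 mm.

PW ≈ 54.7 mm

Precipitable water is the column-integrated vapour mass per unit area: PW = (1/g) Σ q̄ Δp, with q in kg/kg and Δp in Pa (1 kg/m² of water = 1 mm).
Layer 1015–460 hPa: Δp = 555 hPa = 55500 Pa, q̄ = 0.0085 kg/kg → 0.0085 × 55500 / 9.8 = 48.14 mm
Layer 460–300 hPa: Δp = 160 hPa = 16000 Pa, q̄ = 0.004 kg/kg → 0.004 × 16000 / 9.8 = 6.53 mm
PW = 48.14 + 6.53 = 54.67 ≈ 54.7 mm.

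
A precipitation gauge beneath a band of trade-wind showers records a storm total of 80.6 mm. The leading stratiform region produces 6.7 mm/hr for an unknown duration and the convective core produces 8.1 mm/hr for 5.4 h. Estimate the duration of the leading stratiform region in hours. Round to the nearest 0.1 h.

Known phases: 8.1 × 5.4 = 43.74 mm.
Remaining depth = 80.6 − 43.74 = 36.86 mm.
Duration = 36.86 / 6.7 = 5.5 h.

duration ≈ 5.5 h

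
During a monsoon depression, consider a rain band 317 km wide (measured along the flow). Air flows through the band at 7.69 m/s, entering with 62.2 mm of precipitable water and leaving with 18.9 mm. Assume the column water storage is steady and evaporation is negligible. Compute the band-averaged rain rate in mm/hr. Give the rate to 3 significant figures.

R ≈ 3.78 mm/hr

Column moisture flux per unit crosswind length is F = V × PW.
Inflow: F_in = 7.69 × 62.2 = 478.318 mm·m/s
Outflow: F_out = 7.69 × 18.9 = 145.341 mm·m/s
Steady-state rate R = (F_in − F_out)/L = (478.318 − 145.341) / 317000 m = 1.050e-03 mm/s.
R = 1.050e-03 × 3600 = 3.78 mm/hr.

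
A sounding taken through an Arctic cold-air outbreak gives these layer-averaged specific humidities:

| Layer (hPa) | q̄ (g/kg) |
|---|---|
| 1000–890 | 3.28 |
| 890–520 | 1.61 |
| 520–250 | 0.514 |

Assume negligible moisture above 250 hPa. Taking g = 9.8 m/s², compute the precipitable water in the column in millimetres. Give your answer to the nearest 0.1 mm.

PW ≈ 11.2 mm

Precipitable water is the column-integrated vapour mass per unit area: PW = (1/g) Σ q̄ Δp, with q in kg/kg and Δp in Pa (1 kg/m² of water = 1 mm).
Layer 1000–890 hPa: Δp = 110 hPa = 11000 Pa, q̄ = 0.00328 kg/kg → 0.00328 × 11000 / 9.8 = 3.68 mm
Layer 890–520 hPa: Δp = 370 hPa = 37000 Pa, q̄ = 0.00161 kg/kg → 0.00161 × 37000 / 9.8 = 6.08 mm
Layer 520–250 hPa: Δp = 270 hPa = 27000 Pa, q̄ = 0.000514 kg/kg → 0.000514 × 27000 / 9.8 = 1.42 mm
PW = 3.68 + 6.08 + 1.42 = 11.18 ≈ 11.2 mm.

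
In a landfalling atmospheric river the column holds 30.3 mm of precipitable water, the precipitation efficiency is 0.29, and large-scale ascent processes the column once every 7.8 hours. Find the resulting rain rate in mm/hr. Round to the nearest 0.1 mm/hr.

R ≈ 1.1 mm/hr

Each overturning extracts ε × PW = 0.29 × 30.3 = 8.787 mm.
Rate = ε·PW / τ = 8.787 / 7.8 h = 1.1 mm/hr.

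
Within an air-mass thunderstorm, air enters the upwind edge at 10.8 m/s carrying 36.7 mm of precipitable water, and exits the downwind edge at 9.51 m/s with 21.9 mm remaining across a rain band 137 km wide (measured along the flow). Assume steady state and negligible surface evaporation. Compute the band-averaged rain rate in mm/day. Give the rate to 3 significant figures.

R ≈ 119 mm/day

Column moisture flux per unit crosswind length is F = V × PW.
Inflow: F_in = 10.8 × 36.7 = 396.36 mm·m/s
Outflow: F_out = 9.51 × 21.9 = 208.269 mm·m/s
Steady-state rate R = (F_in − F_out)/L = (396.36 − 208.269) / 137000 m = 1.373e-03 mm/s.
R = 1.373e-03 × 3600 × 24 = 119 mm/day.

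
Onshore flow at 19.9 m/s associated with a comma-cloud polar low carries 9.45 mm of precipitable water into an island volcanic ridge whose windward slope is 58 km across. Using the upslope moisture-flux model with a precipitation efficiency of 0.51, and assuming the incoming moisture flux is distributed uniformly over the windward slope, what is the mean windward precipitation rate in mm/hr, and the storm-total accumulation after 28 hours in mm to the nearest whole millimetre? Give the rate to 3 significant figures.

Incoming column moisture flux per unit ridge length: F = V × PW = 19.9 × 9.45 = 188.055 mm·m/s.
Spread over the 58 km slope with efficiency ε = 0.51: R = ε·F/W = 0.51 × 188.055 / 58000 m = 1.654e-03 mm/s.
R = 1.654e-03 × 3600 = 5.95 mm/hr.
Over 28 h: total = 5.95 × 28 = 166.6 ≈ 167 mm.

R ≈ 5.95 mm/hr; total ≈ 167 mm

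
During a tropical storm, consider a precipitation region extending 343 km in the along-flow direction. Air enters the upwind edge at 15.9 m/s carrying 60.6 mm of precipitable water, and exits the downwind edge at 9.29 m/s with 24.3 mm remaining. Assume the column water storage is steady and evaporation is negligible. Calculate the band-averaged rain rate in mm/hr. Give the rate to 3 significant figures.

R ≈ 7.74 mm/hr

Column moisture flux per unit crosswind length is F = V × PW.
Inflow: F_in = 15.9 × 60.6 = 963.54 mm·m/s
Outflow: F_out = 9.29 × 24.3 = 225.747 mm·m/s
Steady-state rate R = (F_in − F_out)/L = (963.54 − 225.747) / 343000 m = 2.151e-03 mm/s.
R = 2.151e-03 × 3600 = 7.74 mm/hr.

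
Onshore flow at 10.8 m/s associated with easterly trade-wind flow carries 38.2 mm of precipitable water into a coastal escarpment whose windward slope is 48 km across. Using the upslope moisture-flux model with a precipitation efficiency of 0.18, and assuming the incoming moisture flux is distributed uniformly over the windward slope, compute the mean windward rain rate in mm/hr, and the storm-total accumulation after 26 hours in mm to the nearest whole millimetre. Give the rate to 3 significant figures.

R ≈ 5.57 mm/hr; total ≈ 145 mm

Incoming column moisture flux per unit ridge length: F = V × PW = 10.8 × 38.2 = 412.56 mm·m/s.
Spread over the 48 km slope with efficiency ε = 0.18: R = ε·F/W = 0.18 × 412.56 / 48000 m = 1.547e-03 mm/s.
R = 1.547e-03 × 3600 = 5.57 mm/hr.
Over 26 h: total = 5.57 × 26 = 144.82 ≈ 145 mm.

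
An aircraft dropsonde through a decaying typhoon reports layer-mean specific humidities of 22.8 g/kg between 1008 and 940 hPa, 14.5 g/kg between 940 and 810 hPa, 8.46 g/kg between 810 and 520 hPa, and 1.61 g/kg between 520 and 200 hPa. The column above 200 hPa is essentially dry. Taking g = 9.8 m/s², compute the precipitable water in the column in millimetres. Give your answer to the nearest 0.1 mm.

Precipitable water is the column-integrated vapour mass per unit area: PW = (1/g) Σ q̄ Δp, with q in kg/kg and Δp in Pa (1 kg/m² of water = 1 mm).
Layer 1008–940 hPa: Δp = 68 hPa = 6800 Pa, q̄ = 0.0228 kg/kg → 0.0228 × 6800 / 9.8 = 15.82 mm
Layer 940–810 hPa: Δp = 130 hPa = 13000 Pa, q̄ = 0.0145 kg/kg → 0.0145 × 13000 / 9.8 = 19.23 mm
Layer 810–520 hPa: Δp = 290 hPa = 29000 Pa, q̄ = 0.00846 kg/kg → 0.00846 × 29000 / 9.8 = 25.03 mm
Layer 520–200 hPa: Δp = 320 hPa = 32000 Pa, q̄ = 0.00161 kg/kg → 0.00161 × 32000 / 9.8 = 5.26 mm
PW = 15.82 + 19.23 + 25.03 + 5.26 = 65.34 ≈ 65.3 mm.

PW ≈ 65.3 mm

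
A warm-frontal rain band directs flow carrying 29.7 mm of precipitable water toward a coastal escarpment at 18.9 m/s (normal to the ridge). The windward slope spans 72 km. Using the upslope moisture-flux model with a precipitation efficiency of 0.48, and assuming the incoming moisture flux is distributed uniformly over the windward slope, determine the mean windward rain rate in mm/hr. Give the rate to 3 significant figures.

R ≈ 13.5 mm/hr

Incoming column moisture flux per unit ridge length: F = V × PW = 18.9 × 29.7 = 561.33 mm·m/s.
Spread over the 72 km slope with efficiency ε = 0.48: R = ε·F/W = 0.48 × 561.33 / 72000 m = 3.742e-03 mm/s.
R = 3.742e-03 × 3600 = 13.5 mm/hr.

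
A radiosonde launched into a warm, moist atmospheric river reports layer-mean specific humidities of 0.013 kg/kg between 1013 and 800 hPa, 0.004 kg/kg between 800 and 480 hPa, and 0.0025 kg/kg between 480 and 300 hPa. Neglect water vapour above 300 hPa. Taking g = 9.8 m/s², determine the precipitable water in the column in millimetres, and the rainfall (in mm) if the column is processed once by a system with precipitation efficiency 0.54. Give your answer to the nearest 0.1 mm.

PW ≈ 45.9 mm; rainfall ≈ 24.8 mm

Precipitable water is the column-integrated vapour mass per unit area: PW = (1/g) Σ q̄ Δp, with q in kg/kg and Δp in Pa (1 kg/m² of water = 1 mm).
Layer 1013–800 hPa: Δp = 213 hPa = 21300 Pa, q̄ = 0.013 kg/kg → 0.013 × 21300 / 9.8 = 28.26 mm
Layer 800–480 hPa: Δp = 320 hPa = 32000 Pa, q̄ = 0.004 kg/kg → 0.004 × 32000 / 9.8 = 13.06 mm
Layer 480–300 hPa: Δp = 180 hPa = 18000 Pa, q̄ = 0.0025 kg/kg → 0.0025 × 18000 / 9.8 = 4.59 mm
PW = 28.26 + 13.06 + 4.59 = 45.91 ≈ 45.9 mm.
Rainfall = ε × PW = 0.54 × 45.9 = 24.8 mm.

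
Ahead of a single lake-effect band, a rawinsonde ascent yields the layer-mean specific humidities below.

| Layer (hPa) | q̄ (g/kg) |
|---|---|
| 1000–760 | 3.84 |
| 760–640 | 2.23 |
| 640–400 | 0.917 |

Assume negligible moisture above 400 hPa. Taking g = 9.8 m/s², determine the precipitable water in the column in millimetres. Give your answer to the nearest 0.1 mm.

Precipitable water is the column-integrated vapour mass per unit area: PW = (1/g) Σ q̄ Δp, with q in kg/kg and Δp in Pa (1 kg/m² of water = 1 mm).
Layer 1000–760 hPa: Δp = 240 hPa = 24000 Pa, q̄ = 0.00384 kg/kg → 0.00384 × 24000 / 9.8 = 9.40 mm
Layer 760–640 hPa: Δp = 120 hPa = 12000 Pa, q̄ = 0.00223 kg/kg → 0.00223 × 12000 / 9.8 = 2.73 mm
Layer 640–400 hPa: Δp = 240 hPa = 24000 Pa, q̄ = 0.000917 kg/kg → 0.000917 × 24000 / 9.8 = 2.25 mm
PW = 9.40 + 2.73 + 2.25 = 14.38 ≈ 14.4 mm.

PW ≈ 14.4 mm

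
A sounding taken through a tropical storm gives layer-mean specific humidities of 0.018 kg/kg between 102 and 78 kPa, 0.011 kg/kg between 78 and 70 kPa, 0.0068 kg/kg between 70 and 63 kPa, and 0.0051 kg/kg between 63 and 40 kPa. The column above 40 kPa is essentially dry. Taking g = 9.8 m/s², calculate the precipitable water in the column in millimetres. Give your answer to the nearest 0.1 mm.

Precipitable water is the column-integrated vapour mass per unit area: PW = (1/g) Σ q̄ Δp, with q in kg/kg and Δp in Pa (1 kg/m² of water = 1 mm).
Layer 102–78 kPa: Δp = 240 hPa = 24000 Pa, q̄ = 0.018 kg/kg → 0.018 × 24000 / 9.8 = 44.08 mm
Layer 78–70 kPa: Δp = 80 hPa = 8000 Pa, q̄ = 0.011 kg/kg → 0.011 × 8000 / 9.8 = 8.98 mm
Layer 70–63 kPa: Δp = 70 hPa = 7000 Pa, q̄ = 0.0068 kg/kg → 0.0068 × 7000 / 9.8 = 4.86 mm
Layer 63–40 kPa: Δp = 230 hPa = 23000 Pa, q̄ = 0.0051 kg/kg → 0.0051 × 23000 / 9.8 = 11.97 mm
PW = 44.08 + 8.98 + 4.86 + 11.97 = 69.89 ≈ 69.9 mm.

PW ≈ 69.9 mm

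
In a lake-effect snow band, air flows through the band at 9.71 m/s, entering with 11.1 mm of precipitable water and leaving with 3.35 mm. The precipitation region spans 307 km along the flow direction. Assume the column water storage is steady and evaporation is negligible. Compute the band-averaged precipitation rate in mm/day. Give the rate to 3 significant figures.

Column moisture flux per unit crosswind length is F = V × PW.
Inflow: F_in = 9.71 × 11.1 = 107.781 mm·m/s
Outflow: F_out = 9.71 × 3.35 = 32.5285 mm·m/s
Steady-state rate R = (F_in − F_out)/L = (107.781 − 32.5285) / 307000 m = 2.451e-04 mm/s.
R = 2.451e-04 × 3600 × 24 = 21.2 mm/day.

R ≈ 21.2 mm/day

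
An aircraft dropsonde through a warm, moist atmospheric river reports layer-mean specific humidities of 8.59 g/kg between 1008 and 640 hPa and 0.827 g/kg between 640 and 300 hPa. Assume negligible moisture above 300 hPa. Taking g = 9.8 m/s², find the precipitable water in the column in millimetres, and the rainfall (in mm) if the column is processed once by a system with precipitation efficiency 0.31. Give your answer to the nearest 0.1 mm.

PW ≈ 35.1 mm; rainfall ≈ 10.9 mm

Precipitable water is the column-integrated vapour mass per unit area: PW = (1/g) Σ q̄ Δp, with q in kg/kg and Δp in Pa (1 kg/m² of water = 1 mm).
Layer 1008–640 hPa: Δp = 368 hPa = 36800 Pa, q̄ = 0.00859 kg/kg → 0.00859 × 36800 / 9.8 = 32.26 mm
Layer 640–300 hPa: Δp = 340 hPa = 34000 Pa, q̄ = 0.000827 kg/kg → 0.000827 × 34000 / 9.8 = 2.87 mm
PW = 32.26 + 2.87 = 35.13 ≈ 35.1 mm.
Rainfall = ε × PW = 0.31 × 35.1 = 10.9 mm.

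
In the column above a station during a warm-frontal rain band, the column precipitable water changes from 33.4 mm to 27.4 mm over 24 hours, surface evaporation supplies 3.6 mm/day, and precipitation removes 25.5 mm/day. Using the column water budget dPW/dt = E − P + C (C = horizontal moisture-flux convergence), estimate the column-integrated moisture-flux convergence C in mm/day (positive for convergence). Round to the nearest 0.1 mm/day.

dPW/dt = (27.4 − 33.4) mm / (24/24 day) = -6.000 mm/day.
C = dPW/dt − E + P = (-6.000) − 3.6 + 25.5 = 15.9 mm/day.

C ≈ 15.9 mm/day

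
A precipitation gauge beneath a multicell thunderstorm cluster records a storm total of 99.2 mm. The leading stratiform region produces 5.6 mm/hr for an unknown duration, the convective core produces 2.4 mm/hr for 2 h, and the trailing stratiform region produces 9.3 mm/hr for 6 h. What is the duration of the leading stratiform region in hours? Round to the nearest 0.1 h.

Known phases: 2.4 × 2 + 9.3 × 6 = 4.8 + 55.8 = 60.6 mm.
Remaining depth = 99.2 − 60.6 = 38.6 mm.
Duration = 38.6 / 5.6 = 6.9 h.

duration ≈ 6.9 h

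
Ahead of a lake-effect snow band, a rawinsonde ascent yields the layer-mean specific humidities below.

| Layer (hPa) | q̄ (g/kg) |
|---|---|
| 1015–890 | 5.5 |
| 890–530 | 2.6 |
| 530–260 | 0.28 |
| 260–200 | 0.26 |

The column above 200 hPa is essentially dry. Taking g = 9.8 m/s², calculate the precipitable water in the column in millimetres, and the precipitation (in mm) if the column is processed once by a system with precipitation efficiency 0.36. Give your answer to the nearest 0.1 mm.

PW ≈ 17.5 mm; precipitation ≈ 6.3 mm

Precipitable water is the column-integrated vapour mass per unit area: PW = (1/g) Σ q̄ Δp, with q in kg/kg and Δp in Pa (1 kg/m² of water = 1 mm).
Layer 1015–890 hPa: Δp = 125 hPa = 12500 Pa, q̄ = 0.0055 kg/kg → 0.0055 × 12500 / 9.8 = 7.02 mm
Layer 890–530 hPa: Δp = 360 hPa = 36000 Pa, q̄ = 0.0026 kg/kg → 0.0026 × 36000 / 9.8 = 9.55 mm
Layer 530–260 hPa: Δp = 270 hPa = 27000 Pa, q̄ = 0.00028 kg/kg → 0.00028 × 27000 / 9.8 = 0.77 mm
Layer 260–200 hPa: Δp = 60 hPa = 6000 Pa, q̄ = 0.00026 kg/kg → 0.00026 × 6000 / 9.8 = 0.16 mm
PW = 7.02 + 9.55 + 0.77 + 0.16 = 17.50 ≈ 17.5 mm.
Precipitation = ε × PW = 0.36 × 17.5 = 6.3 mm.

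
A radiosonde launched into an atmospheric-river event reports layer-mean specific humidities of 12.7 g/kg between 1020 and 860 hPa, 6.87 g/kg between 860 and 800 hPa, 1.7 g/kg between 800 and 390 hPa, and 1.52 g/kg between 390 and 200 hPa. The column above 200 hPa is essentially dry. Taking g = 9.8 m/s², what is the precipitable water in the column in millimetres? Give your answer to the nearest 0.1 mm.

PW ≈ 35.0 mm

Precipitable water is the column-integrated vapour mass per unit area: PW = (1/g) Σ q̄ Δp, with q in kg/kg and Δp in Pa (1 kg/m² of water = 1 mm).
Layer 1020–860 hPa: Δp = 160 hPa = 16000 Pa, q̄ = 0.0127 kg/kg → 0.0127 × 16000 / 9.8 = 20.73 mm
Layer 860–800 hPa: Δp = 60 hPa = 6000 Pa, q̄ = 0.00687 kg/kg → 0.00687 × 6000 / 9.8 = 4.21 mm
Layer 800–390 hPa: Δp = 410 hPa = 41000 Pa, q̄ = 0.0017 kg/kg → 0.0017 × 41000 / 9.8 = 7.11 mm
Layer 390–200 hPa: Δp = 190 hPa = 19000 Pa, q̄ = 0.00152 kg/kg → 0.00152 × 19000 / 9.8 = 2.95 mm
PW = 20.73 + 4.21 + 7.11 + 2.95 = 35.00 ≈ 35.0 mm.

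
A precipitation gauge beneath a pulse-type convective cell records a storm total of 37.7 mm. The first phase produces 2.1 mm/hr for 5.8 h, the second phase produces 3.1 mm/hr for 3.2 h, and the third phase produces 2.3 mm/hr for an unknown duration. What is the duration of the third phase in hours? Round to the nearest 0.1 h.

duration ≈ 6.8 h

Known phases: 2.1 × 5.8 + 3.1 × 3.2 = 12.18 + 9.92 = 22.1 mm.
Remaining depth = 37.7 − 22.1 = 15.6 mm.
Duration = 15.6 / 2.3 = 6.8 h.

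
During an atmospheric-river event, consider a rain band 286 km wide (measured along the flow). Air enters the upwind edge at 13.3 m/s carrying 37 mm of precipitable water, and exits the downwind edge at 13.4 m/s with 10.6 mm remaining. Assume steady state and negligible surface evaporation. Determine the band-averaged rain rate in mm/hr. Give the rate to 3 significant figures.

Column moisture flux per unit crosswind length is F = V × PW.
Inflow: F_in = 13.3 × 37 = 492.1 mm·m/s
Outflow: F_out = 13.4 × 10.6 = 142.04 mm·m/s
Steady-state rate R = (F_in − F_out)/L = (492.1 − 142.04) / 286000 m = 1.224e-03 mm/s.
R = 1.224e-03 × 3600 = 4.41 mm/hr.

R ≈ 4.41 mm/hr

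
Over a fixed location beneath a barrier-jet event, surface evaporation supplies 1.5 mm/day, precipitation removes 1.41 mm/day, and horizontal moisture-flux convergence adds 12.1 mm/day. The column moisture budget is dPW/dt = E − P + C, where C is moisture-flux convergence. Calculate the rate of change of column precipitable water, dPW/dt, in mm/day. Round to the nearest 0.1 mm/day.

dPW/dt ≈ 12.2 mm/day

dPW/dt = E − P + C = 1.5 − 1.41 + (12.1) = 12.2 mm/day.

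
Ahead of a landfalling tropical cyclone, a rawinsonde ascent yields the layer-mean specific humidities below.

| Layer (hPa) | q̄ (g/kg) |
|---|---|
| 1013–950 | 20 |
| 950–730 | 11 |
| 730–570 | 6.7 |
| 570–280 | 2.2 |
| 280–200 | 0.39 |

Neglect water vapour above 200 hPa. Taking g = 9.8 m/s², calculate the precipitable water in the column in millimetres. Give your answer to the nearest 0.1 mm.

Precipitable water is the column-integrated vapour mass per unit area: PW = (1/g) Σ q̄ Δp, with q in kg/kg and Δp in Pa (1 kg/m² of water = 1 mm).
Layer 1013–950 hPa: Δp = 63 hPa = 6300 Pa, q̄ = 0.02 kg/kg → 0.02 × 6300 / 9.8 = 12.86 mm
Layer 950–730 hPa: Δp = 220 hPa = 22000 Pa, q̄ = 0.011 kg/kg → 0.011 × 22000 / 9.8 = 24.69 mm
Layer 730–570 hPa: Δp = 160 hPa = 16000 Pa, q̄ = 0.0067 kg/kg → 0.0067 × 16000 / 9.8 = 10.94 mm
Layer 570–280 hPa: Δp = 290 hPa = 29000 Pa, q̄ = 0.0022 kg/kg → 0.0022 × 29000 / 9.8 = 6.51 mm
Layer 280–200 hPa: Δp = 80 hPa = 8000 Pa, q̄ = 0.00039 kg/kg → 0.00039 × 8000 / 9.8 = 0.32 mm
PW = 12.86 + 24.69 + 10.94 + 6.51 + 0.32 = 55.32 ≈ 55.3 mm.

PW ≈ 55.3 mm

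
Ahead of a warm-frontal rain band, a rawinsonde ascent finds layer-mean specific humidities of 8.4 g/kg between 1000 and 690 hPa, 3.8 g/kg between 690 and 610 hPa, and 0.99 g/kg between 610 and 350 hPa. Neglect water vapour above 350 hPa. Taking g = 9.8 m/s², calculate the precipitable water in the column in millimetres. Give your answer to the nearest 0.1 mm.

PW ≈ 32.3 mm

Precipitable water is the column-integrated vapour mass per unit area: PW = (1/g) Σ q̄ Δp, with q in kg/kg and Δp in Pa (1 kg/m² of water = 1 mm).
Layer 1000–690 hPa: Δp = 310 hPa = 31000 Pa, q̄ = 0.0084 kg/kg → 0.0084 × 31000 / 9.8 = 26.57 mm
Layer 690–610 hPa: Δp = 80 hPa = 8000 Pa, q̄ = 0.0038 kg/kg → 0.0038 × 8000 / 9.8 = 3.10 mm
Layer 610–350 hPa: Δp = 260 hPa = 26000 Pa, q̄ = 0.00099 kg/kg → 0.00099 × 26000 / 9.8 = 2.63 mm
PW = 26.57 + 3.10 + 2.63 = 32.30 ≈ 32.3 mm.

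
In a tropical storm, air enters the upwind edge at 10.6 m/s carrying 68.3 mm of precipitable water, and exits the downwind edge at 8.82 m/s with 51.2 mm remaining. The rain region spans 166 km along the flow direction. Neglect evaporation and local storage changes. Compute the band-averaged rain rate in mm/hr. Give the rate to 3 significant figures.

R ≈ 5.91 mm/hr

Column moisture flux per unit crosswind length is F = V × PW.
Inflow: F_in = 10.6 × 68.3 = 723.98 mm·m/s
Outflow: F_out = 8.82 × 51.2 = 451.584 mm·m/s
Steady-state rate R = (F_in − F_out)/L = (723.98 − 451.584) / 166000 m = 1.641e-03 mm/s.
R = 1.641e-03 × 3600 = 5.91 mm/hr.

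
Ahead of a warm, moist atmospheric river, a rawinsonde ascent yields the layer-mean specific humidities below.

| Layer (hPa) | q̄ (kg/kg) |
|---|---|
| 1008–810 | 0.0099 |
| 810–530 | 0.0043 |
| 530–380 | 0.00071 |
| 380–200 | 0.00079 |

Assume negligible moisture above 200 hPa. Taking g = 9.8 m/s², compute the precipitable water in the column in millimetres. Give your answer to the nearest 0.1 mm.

PW ≈ 34.8 mm

Precipitable water is the column-integrated vapour mass per unit area: PW = (1/g) Σ q̄ Δp, with q in kg/kg and Δp in Pa (1 kg/m² of water = 1 mm).
Layer 1008–810 hPa: Δp = 198 hPa = 19800 Pa, q̄ = 0.0099 kg/kg → 0.0099 × 19800 / 9.8 = 20.00 mm
Layer 810–530 hPa: Δp = 280 hPa = 28000 Pa, q̄ = 0.0043 kg/kg → 0.0043 × 28000 / 9.8 = 12.29 mm
Layer 530–380 hPa: Δp = 150 hPa = 15000 Pa, q̄ = 0.00071 kg/kg → 0.00071 × 15000 / 9.8 = 1.09 mm
Layer 380–200 hPa: Δp = 180 hPa = 18000 Pa, q̄ = 0.00079 kg/kg → 0.00079 × 18000 / 9.8 = 1.45 mm
PW = 20.00 + 12.29 + 1.09 + 1.45 = 34.83 ≈ 34.8 mm.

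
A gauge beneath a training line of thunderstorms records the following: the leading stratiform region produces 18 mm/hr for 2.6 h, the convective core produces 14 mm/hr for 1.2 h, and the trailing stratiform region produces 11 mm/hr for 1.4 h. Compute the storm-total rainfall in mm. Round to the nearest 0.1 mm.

Total = Σ Rᵢ Δtᵢ = 18 × 2.6 + 14 × 1.2 + 11 × 1.4
      = 46.8 + 16.8 + 15.4 = 79.0 mm.

total ≈ 79.0 mm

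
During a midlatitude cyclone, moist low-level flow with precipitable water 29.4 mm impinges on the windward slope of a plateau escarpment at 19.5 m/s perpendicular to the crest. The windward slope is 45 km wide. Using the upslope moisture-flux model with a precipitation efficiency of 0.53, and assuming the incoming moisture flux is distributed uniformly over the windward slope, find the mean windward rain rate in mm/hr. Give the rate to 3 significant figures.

R ≈ 24.3 mm/hr

Incoming column moisture flux per unit ridge length: F = V × PW = 19.5 × 29.4 = 573.3 mm·m/s.
Spread over the 45 km slope with efficiency ε = 0.53: R = ε·F/W = 0.53 × 573.3 / 45000 m = 6.752e-03 mm/s.
R = 6.752e-03 × 3600 = 24.3 mm/hr.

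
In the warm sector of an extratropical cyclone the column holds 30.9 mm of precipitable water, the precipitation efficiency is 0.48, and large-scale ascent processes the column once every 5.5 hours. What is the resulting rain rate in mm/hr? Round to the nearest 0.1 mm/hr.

Each overturning extracts ε × PW = 0.48 × 30.9 = 14.832 mm.
Rate = ε·PW / τ = 14.832 / 5.5 h = 2.7 mm/hr.

R ≈ 2.7 mm/hr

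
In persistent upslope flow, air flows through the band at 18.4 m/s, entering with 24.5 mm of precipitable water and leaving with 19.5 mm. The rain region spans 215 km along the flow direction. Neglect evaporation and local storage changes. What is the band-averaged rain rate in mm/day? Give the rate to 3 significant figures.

Column moisture flux per unit crosswind length is F = V × PW.
Inflow: F_in = 18.4 × 24.5 = 450.8 mm·m/s
Outflow: F_out = 18.4 × 19.5 = 358.8 mm·m/s
Steady-state rate R = (F_in − F_out)/L = (450.8 − 358.8) / 215000 m = 4.279e-04 mm/s.
R = 4.279e-04 × 3600 × 24 = 37.0 mm/day.

R ≈ 37.0 mm/day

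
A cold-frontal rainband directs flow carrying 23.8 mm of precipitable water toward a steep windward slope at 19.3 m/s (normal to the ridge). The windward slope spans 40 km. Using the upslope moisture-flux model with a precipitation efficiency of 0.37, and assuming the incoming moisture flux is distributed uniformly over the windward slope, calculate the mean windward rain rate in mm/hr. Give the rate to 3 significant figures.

Incoming column moisture flux per unit ridge length: F = V × PW = 19.3 × 23.8 = 459.34 mm·m/s.
Spread over the 40 km slope with efficiency ε = 0.37: R = ε·F/W = 0.37 × 459.34 / 40000 m = 4.249e-03 mm/s.
R = 4.249e-03 × 3600 = 15.3 mm/hr.

R ≈ 15.3 mm/hr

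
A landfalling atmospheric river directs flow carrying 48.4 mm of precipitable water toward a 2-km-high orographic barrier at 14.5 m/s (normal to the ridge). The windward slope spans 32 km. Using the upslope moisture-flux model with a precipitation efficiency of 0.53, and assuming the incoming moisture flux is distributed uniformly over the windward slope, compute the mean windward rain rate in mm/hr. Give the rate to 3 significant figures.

Incoming column moisture flux per unit ridge length: F = V × PW = 14.5 × 48.4 = 701.8 mm·m/s.
Spread over the 32 km slope with efficiency ε = 0.53: R = ε·F/W = 0.53 × 701.8 / 32000 m = 1.162e-02 mm/s.
R = 1.162e-02 × 3600 = 41.8 mm/hr.

R ≈ 41.8 mm/hr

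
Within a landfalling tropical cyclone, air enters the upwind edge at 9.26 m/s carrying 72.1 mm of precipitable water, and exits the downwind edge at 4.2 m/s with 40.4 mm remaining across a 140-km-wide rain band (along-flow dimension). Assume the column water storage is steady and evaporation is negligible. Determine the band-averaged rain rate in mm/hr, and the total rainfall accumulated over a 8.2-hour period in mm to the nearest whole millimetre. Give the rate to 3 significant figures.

R ≈ 12.8 mm/hr; total ≈ 105 mm

Column moisture flux per unit crosswind length is F = V × PW.
Inflow: F_in = 9.26 × 72.1 = 667.646 mm·m/s
Outflow: F_out = 4.2 × 40.4 = 169.68 mm·m/s
Steady-state rate R = (F_in − F_out)/L = (667.646 − 169.68) / 140000 m = 3.557e-03 mm/s.
R = 3.557e-03 × 3600 = 12.8 mm/hr.
Over 8.2 h: total = 12.8 × 8.2 = 104.96 ≈ 105 mm.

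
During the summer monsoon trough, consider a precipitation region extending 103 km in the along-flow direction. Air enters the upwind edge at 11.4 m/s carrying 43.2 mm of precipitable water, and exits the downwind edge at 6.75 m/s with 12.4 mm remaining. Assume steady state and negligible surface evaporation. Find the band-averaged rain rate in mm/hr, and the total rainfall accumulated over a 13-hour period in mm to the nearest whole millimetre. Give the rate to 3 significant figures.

Column moisture flux per unit crosswind length is F = V × PW.
Inflow: F_in = 11.4 × 43.2 = 492.48 mm·m/s
Outflow: F_out = 6.75 × 12.4 = 83.7 mm·m/s
Steady-state rate R = (F_in − F_out)/L = (492.48 − 83.7) / 103000 m = 3.969e-03 mm/s.
R = 3.969e-03 × 3600 = 14.3 mm/hr.
Over 13 h: total = 14.3 × 13 = 185.9 ≈ 186 mm.

R ≈ 14.3 mm/hr; total ≈ 186 mm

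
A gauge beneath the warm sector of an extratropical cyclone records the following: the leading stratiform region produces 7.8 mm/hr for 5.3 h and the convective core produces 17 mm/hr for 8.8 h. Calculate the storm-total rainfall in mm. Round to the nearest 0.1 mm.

Total = Σ Rᵢ Δtᵢ = 7.8 × 5.3 + 17 × 8.8
      = 41.34 + 149.6 = 190.9 mm.

total ≈ 190.9 mm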